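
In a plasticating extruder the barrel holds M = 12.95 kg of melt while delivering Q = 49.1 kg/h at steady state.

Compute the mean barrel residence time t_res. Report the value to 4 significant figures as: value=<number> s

Q_s = Q / 3600 = 49.1 / 3600 = 0.0136389 kg/s
t_res = M / Q_s = 12.95 ÷ 0.0136389 = 949.491 s

value=949.5 s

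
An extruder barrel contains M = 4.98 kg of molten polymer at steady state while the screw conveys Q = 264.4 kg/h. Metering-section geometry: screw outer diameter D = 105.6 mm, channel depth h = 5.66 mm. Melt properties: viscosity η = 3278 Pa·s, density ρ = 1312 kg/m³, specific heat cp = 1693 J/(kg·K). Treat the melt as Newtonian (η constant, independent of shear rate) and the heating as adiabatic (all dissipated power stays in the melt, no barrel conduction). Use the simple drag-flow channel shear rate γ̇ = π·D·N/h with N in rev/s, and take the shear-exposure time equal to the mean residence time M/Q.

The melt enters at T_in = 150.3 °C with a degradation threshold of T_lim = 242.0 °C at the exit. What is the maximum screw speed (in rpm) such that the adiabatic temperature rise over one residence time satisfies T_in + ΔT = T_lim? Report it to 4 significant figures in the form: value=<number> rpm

value=30.99 rpm

Q_s = Q / 3600 = 264.4 / 3600 = 0.0734444 kg/s
t_res = M / Q_s = 4.98 ÷ 0.0734444 = 67.8064 s
Convert to metres: D = 0.1056 m, h = 0.00566 m
ΔT_a = T_lim − T_in = 242.0 °C − 150.3 °C = 91.7 K
γ̇_max² = ΔT_a·ρ·cp / (η·t_res) = [91.7 × 1312 × 1693] / [3278 × 67.8064] = 916.391 s⁻²
Take the square root: γ̇_max = √(916.391) = 30.2719 s⁻¹
N_max = γ̇_max·h / (π·D) = 30.2719 · 0.00566 / (π · 0.1056) = 0.516468 rev/s = 30.9881 rpm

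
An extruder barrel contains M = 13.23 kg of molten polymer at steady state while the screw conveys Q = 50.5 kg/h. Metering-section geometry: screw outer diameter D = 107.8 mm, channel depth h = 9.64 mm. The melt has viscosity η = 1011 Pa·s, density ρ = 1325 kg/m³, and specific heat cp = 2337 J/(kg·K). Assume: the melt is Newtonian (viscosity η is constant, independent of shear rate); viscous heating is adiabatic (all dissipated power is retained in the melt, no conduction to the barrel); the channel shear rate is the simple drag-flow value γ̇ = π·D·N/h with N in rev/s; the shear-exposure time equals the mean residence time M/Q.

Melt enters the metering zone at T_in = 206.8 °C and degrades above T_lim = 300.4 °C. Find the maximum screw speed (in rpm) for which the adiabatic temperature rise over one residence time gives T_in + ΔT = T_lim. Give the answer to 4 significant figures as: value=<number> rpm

Throughput in SI: Q_s = 50.5 kg/h ÷ 3600 s/h = 0.0140278 kg/s
t_res = M / Q_s = 13.23 ÷ 0.0140278 = 943.129 s
Convert to metres: D = 0.1078 m, h = 0.00964 m
ΔT_a = T_lim − T_in = 300.4 °C − 206.8 °C = 93.6 K
γ̇_max² = ΔT_a·ρ·cp / (η·t_res) = [93.6 × 1325 × 2337] / [1011 × 943.129] = 303.968 s⁻²
γ̇_max = √303.968 = 17.4347 s⁻¹
N_max = γ̇_max h / (πD) = 17.4347·0.00964/(π·0.1078) = 0.496275 rev/s → ×60 = 29.7765 rpm

value=29.78 rpm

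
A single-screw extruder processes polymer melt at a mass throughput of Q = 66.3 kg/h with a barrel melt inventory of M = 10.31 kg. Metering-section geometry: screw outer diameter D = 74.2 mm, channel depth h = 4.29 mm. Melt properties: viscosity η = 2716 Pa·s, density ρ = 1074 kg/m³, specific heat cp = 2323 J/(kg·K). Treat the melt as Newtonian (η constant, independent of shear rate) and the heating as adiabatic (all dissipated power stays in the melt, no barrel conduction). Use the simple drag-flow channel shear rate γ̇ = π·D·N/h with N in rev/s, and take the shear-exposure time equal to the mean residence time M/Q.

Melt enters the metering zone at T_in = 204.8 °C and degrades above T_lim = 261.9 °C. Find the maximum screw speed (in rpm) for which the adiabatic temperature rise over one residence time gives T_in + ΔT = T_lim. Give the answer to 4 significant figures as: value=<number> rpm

value=10.69 rpm

Q_s = Q / 3600 = 66.3 / 3600 = 0.0184167 kg/s
Mean residence time: t_res = M/Q_s = 10.31 kg / 0.0184167 kg/s = 559.819 s
Convert to metres: D = 0.0742 m, h = 0.00429 m
ΔT_a = T_lim − T_in = 261.9 °C − 204.8 °C = 57.1 K
Invert ΔT = ηγ̇²t_res/(ρcp) for γ̇: γ̇_max² = ΔT_a ρ cp / (η t_res) = 57.1·1074·2323 / (2716·559.819) = 93.6941 s⁻²
Take the square root: γ̇_max = √(93.6941) = 9.67957 s⁻¹
N_max = γ̇_max·h / (π·D) = 9.67957 · 0.00429 / (π · 0.0742) = 0.178139 rev/s = 10.6884 rpm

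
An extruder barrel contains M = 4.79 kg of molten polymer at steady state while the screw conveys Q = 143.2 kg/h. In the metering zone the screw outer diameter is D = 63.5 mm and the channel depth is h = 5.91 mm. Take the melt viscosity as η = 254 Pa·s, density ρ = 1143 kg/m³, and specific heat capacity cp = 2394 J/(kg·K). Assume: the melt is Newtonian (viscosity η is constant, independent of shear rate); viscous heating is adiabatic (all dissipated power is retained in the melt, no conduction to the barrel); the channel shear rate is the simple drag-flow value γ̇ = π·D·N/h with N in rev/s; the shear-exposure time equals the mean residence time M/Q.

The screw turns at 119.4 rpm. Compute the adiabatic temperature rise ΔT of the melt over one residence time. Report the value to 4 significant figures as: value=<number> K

Convert throughput: Q = 143.2 kg/h = 143.2/3600 = 0.0397778 kg/s
Mean residence time: t_res = M/Q_s = 4.79 kg / 0.0397778 kg/s = 120.419 s
Geometry in metres: D = 63.5 mm → 0.0635 m, h = 5.91 mm → 0.00591 m; screw speed N = 119.4 rpm = 1.99 rev/s
Shear rate: γ̇ = πDN/h = π·0.0635·1.99/0.00591 = 67.1721 s⁻¹
Adiabatic rise: ΔT = η γ̇² t_res / (ρ cp) = 254·(67.1721)²·120.419 / (1143·2394) = 50.4355 K

value=50.44 K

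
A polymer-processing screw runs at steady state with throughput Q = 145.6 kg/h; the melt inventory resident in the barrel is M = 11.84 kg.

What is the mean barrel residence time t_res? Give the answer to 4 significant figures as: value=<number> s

value=292.7 s

Q_s = Q / 3600 = 145.6 / 3600 = 0.0404444 kg/s
t_res = M / Q_s = 11.84 / 0.0404444 = 292.747 s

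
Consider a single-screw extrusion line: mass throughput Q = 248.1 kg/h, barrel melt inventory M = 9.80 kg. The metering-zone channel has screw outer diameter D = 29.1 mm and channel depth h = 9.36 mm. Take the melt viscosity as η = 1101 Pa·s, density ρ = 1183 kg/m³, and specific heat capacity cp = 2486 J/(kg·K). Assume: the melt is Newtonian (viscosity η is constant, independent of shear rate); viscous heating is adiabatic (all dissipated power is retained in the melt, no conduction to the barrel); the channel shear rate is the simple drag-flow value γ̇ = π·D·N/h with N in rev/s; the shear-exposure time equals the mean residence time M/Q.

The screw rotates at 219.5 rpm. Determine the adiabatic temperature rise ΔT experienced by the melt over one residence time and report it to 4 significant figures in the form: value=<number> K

Throughput in SI: Q_s = 248.1 kg/h ÷ 3600 s/h = 0.0689167 kg/s
t_res = M / Q_s = 9.80 / 0.0689167 = 142.201 s
D = 29.1 mm = 0.0291 m;  h = 9.36 mm = 0.00936 m;  N = 219.5 rpm / 60 = 3.65833 rev/s
γ̇ = π·D·N / h = π · 0.0291 · 3.65833 / 0.00936 = 35.7314 s⁻¹
Adiabatic rise: ΔT = η γ̇² t_res / (ρ cp) = 1101·(35.7314)²·142.201 / (1183·2486) = 67.9679 K

value=67.97 K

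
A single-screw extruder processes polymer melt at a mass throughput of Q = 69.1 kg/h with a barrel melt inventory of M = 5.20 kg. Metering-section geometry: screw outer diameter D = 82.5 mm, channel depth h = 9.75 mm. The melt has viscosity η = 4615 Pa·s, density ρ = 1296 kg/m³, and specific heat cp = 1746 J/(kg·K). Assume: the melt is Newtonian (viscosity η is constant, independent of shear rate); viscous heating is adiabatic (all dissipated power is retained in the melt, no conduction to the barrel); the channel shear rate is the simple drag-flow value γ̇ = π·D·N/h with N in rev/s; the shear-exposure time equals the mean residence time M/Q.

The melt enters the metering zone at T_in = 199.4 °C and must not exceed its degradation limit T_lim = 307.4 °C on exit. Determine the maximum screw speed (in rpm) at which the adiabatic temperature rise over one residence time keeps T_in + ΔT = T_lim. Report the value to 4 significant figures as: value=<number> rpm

value=31.56 rpm

Convert throughput: Q = 69.1 kg/h = 69.1/3600 = 0.0191944 kg/s
t_res = M / Q_s = 5.20 / 0.0191944 = 270.912 s
Convert to metres: D = 0.0825 m, h = 0.00975 m
ΔT_a = T_lim − T_in = 307.4 − 199.4 = 108 K
γ̇_max² = ΔT_a·ρ·cp / (η·t_res) = [108 × 1296 × 1746] / [4615 × 270.912] = 195.467 s⁻²
Take the square root: γ̇_max = √(195.467) = 13.981 s⁻¹
N_max = γ̇_max h / (πD) = 13.981·0.00975/(π·0.0825) = 0.525942 rev/s → ×60 = 31.5565 rpm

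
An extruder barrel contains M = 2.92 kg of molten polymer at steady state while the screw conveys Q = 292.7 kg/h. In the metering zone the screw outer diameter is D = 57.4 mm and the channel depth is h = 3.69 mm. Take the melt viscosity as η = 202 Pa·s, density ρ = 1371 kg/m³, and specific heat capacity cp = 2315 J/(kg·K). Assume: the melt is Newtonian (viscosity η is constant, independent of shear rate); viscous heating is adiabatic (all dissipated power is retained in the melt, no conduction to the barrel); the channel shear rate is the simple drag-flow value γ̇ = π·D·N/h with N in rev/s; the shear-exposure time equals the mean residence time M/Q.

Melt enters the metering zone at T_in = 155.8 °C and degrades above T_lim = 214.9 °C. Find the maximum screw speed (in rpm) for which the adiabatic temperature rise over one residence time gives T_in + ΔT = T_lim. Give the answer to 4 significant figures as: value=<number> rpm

value=197.4 rpm

Q_s = Q / 3600 = 292.7 / 3600 = 0.0813056 kg/s
Mean residence time: t_res = M/Q_s = 2.92 kg / 0.0813056 kg/s = 35.9139 s
D = 57.4 mm = 0.0574 m;  h = 3.69 mm = 0.00369 m
ΔT_a = T_lim − T_in = 214.9 °C − 155.8 °C = 59.1 K
γ̇_max² = ΔT_a·ρ·cp / (η·t_res) = [59.1 × 1371 × 2315] / [202 × 35.9139] = 25856 s⁻²
γ̇_max = sqrt(25856) = 160.798 s⁻¹
N_max = γ̇_max·h / (π·D) = 160.798 · 0.00369 / (π · 0.0574) = 3.29038 rev/s = 197.423 rpm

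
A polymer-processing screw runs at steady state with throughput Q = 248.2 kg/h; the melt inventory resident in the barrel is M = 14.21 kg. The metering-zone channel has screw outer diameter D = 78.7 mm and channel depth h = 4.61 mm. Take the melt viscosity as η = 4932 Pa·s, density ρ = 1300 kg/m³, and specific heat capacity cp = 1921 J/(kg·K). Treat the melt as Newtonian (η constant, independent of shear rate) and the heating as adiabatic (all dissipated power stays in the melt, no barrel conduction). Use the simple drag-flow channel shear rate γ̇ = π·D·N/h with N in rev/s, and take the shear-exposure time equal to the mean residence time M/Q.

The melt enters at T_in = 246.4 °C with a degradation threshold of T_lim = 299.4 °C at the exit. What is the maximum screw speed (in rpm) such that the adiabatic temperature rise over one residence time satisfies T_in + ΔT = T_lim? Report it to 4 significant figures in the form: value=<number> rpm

value=12.77 rpm

Q_s = Q / 3600 = 248.2 / 3600 = 0.0689444 kg/s
Mean residence time: t_res = M/Q_s = 14.21 kg / 0.0689444 kg/s = 206.108 s
Convert to metres: D = 0.0787 m, h = 0.00461 m
Allowable rise: ΔT_a = T_lim − T_in = 299.4 − 246.4 = 53 K
γ̇_max² = ΔT_a·ρ·cp / (η·t_res) = [53 × 1300 × 1921] / [4932 × 206.108] = 130.205 s⁻²
γ̇_max = √130.205 = 11.4108 s⁻¹
Solve γ̇ = πDN/h for N: N_max = γ̇_max·h/(π·D) = 11.4108 × 0.00461 / (π × 0.0787) = 0.21276 rev/s = 12.7656 rpm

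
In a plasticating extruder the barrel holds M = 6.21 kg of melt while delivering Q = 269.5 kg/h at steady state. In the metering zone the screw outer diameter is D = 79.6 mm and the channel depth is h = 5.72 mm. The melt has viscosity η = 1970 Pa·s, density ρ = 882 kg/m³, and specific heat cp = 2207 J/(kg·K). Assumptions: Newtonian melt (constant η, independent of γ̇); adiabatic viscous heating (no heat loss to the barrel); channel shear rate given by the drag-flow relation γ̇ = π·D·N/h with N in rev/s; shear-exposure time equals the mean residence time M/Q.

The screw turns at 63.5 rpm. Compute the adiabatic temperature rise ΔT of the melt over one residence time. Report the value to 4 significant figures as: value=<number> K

Q_s = Q / 3600 = 269.5 / 3600 = 0.0748611 kg/s
t_res = M / Q_s = 6.21 ÷ 0.0748611 = 82.9536 s
Geometry in metres: D = 79.6 mm → 0.0796 m, h = 5.72 mm → 0.00572 m; screw speed N = 63.5 rpm = 1.05833 rev/s
γ̇ = π·D·N / h = π · 0.0796 · 1.05833 / 0.00572 = 46.2689 s⁻¹
ΔT = η·γ̇²·t_res / (ρ·cp) = 1970 · (46.2689)² · 82.9536 / (882 · 2207) = 179.725 K

value=179.7 K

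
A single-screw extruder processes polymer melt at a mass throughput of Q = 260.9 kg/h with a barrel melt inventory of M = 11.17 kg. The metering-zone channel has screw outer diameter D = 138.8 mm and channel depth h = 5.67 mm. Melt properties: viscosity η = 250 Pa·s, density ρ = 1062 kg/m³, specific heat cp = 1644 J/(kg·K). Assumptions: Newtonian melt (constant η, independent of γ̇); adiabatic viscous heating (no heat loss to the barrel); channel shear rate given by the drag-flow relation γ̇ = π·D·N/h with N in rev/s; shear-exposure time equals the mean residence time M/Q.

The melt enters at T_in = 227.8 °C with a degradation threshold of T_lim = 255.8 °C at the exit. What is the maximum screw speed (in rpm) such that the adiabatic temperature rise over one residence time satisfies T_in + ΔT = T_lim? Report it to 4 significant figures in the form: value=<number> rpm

value=27.79 rpm

Convert throughput: Q = 260.9 kg/h = 260.9/3600 = 0.0724722 kg/s
t_res = M / Q_s = 11.17 ÷ 0.0724722 = 154.128 s
D = 138.8 mm = 0.1388 m;  h = 5.67 mm = 0.00567 m
ΔT_a = T_lim − T_in = 255.8 °C − 227.8 °C = 28 K
γ̇_max² = ΔT_a·ρ·cp/(η·t_res) = 28·1062·1644/(250·154.128) = 1268.71 s⁻²
Take the square root: γ̇_max = √(1268.71) = 35.619 s⁻¹
Solve γ̇ = πDN/h for N: N_max = γ̇_max·h/(π·D) = 35.619 × 0.00567 / (π × 0.1388) = 0.463154 rev/s = 27.7892 rpm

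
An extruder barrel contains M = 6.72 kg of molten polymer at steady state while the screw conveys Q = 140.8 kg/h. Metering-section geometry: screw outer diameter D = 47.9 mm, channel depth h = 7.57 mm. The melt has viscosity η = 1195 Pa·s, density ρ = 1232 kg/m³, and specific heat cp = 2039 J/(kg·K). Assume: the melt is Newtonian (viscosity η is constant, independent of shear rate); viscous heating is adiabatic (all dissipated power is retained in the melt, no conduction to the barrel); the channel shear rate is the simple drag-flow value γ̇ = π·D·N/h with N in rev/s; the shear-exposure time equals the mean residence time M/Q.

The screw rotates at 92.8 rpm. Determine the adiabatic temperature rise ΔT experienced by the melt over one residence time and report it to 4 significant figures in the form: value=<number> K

Throughput in SI: Q_s = 140.8 kg/h ÷ 3600 s/h = 0.0391111 kg/s
t_res = M / Q_s = 6.72 ÷ 0.0391111 = 171.818 s
Convert to SI: D = 0.0479 m, h = 0.00757 m, N = 92.8/60 = 1.54667 rev/s
Shear rate: γ̇ = πDN/h = π·0.0479·1.54667/0.00757 = 30.7458 s⁻¹
ΔT = η·γ̇²·t_res/(ρ·cp) = [1195 × 30.7458² × 171.818] / [1232 × 2039] = 77.2648 K

value=77.26 K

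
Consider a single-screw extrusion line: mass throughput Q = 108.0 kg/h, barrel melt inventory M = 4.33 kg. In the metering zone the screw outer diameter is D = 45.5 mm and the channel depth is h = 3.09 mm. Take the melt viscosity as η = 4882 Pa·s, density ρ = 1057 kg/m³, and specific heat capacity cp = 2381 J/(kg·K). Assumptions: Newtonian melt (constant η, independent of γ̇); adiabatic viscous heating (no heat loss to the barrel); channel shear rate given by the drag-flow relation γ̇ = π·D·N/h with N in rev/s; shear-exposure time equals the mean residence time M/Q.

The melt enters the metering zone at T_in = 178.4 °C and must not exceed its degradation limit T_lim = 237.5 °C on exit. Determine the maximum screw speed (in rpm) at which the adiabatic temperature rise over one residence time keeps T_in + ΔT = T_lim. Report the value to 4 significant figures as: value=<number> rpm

value=18.84 rpm

Throughput in SI: Q_s = 108.0 kg/h ÷ 3600 s/h = 0.03 kg/s
t_res = M / Q_s = 4.33 / 0.03 = 144.333 s
Convert to metres: D = 0.0455 m, h = 0.00309 m
Allowable rise: ΔT_a = T_lim − T_in = 237.5 − 178.4 = 59.1 K
γ̇_max² = ΔT_a·ρ·cp / (η·t_res) = [59.1 × 1057 × 2381] / [4882 × 144.333] = 211.085 s⁻²
γ̇_max = √211.085 = 14.5288 s⁻¹
N_max = γ̇_max·h / (π·D) = 14.5288 · 0.00309 / (π · 0.0455) = 0.31407 rev/s = 18.8442 rpm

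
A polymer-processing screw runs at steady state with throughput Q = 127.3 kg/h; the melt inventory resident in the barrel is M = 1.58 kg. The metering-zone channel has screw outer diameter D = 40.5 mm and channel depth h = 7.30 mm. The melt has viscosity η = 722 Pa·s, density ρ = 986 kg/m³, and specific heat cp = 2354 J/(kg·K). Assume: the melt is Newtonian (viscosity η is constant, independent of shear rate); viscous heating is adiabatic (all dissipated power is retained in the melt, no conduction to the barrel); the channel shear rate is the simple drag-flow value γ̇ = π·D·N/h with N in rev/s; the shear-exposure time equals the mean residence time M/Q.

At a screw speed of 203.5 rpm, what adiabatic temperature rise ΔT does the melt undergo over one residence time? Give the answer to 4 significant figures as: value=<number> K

Convert throughput: Q = 127.3 kg/h = 127.3/3600 = 0.0353611 kg/s
t_res = M / Q_s = 1.58 / 0.0353611 = 44.6819 s
Geometry in metres: D = 40.5 mm → 0.0405 m, h = 7.30 mm → 0.0073 m; screw speed N = 203.5 rpm = 3.39167 rev/s
Shear rate: γ̇ = πDN/h = π·0.0405·3.39167/0.0073 = 59.1147 s⁻¹
Adiabatic rise: ΔT = η γ̇² t_res / (ρ cp) = 722·(59.1147)²·44.6819 / (986·2354) = 48.5708 K

value=48.57 K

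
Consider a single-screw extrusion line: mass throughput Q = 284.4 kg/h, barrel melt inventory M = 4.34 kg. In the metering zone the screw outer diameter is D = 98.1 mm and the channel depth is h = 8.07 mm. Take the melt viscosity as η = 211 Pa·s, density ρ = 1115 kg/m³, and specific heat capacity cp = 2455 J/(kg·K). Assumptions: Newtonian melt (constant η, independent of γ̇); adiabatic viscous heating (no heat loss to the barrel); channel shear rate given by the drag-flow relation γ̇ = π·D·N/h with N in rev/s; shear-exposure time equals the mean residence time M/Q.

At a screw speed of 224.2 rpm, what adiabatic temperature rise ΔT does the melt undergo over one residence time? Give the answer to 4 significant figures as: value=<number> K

Throughput in SI: Q_s = 284.4 kg/h ÷ 3600 s/h = 0.079 kg/s
Mean residence time: t_res = M/Q_s = 4.34 kg / 0.079 kg/s = 54.9367 s
D = 98.1 mm = 0.0981 m;  h = 8.07 mm = 0.00807 m;  N = 224.2 rpm / 60 = 3.73667 rev/s
γ̇ = π·D·N / h = π · 0.0981 · 3.73667 / 0.00807 = 142.702 s⁻¹
ΔT = η·γ̇²·t_res / (ρ·cp) = 211 · (142.702)² · 54.9367 / (1115 · 2455) = 86.2339 K

value=86.23 K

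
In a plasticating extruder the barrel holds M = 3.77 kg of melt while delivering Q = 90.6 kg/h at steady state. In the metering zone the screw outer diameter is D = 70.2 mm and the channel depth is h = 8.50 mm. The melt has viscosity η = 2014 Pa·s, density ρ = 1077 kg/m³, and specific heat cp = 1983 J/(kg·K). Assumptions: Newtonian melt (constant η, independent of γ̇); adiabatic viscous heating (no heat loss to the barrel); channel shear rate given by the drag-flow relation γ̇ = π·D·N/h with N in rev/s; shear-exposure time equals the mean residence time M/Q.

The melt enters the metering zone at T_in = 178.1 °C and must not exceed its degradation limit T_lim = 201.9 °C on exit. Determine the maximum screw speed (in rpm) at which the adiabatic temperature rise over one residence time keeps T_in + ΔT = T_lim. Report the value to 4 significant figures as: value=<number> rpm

value=30.02 rpm

Throughput in SI: Q_s = 90.6 kg/h ÷ 3600 s/h = 0.0251667 kg/s
Mean residence time: t_res = M/Q_s = 3.77 kg / 0.0251667 kg/s = 149.801 s
Convert to metres: D = 0.0702 m, h = 0.0085 m
Allowable rise: ΔT_a = T_lim − T_in = 201.9 − 178.1 = 23.8 K
γ̇_max² = ΔT_a·ρ·cp / (η·t_res) = [23.8 × 1077 × 1983] / [2014 × 149.801] = 168.477 s⁻²
γ̇_max = sqrt(168.477) = 12.9799 s⁻¹
N_max = γ̇_max h / (πD) = 12.9799·0.0085/(π·0.0702) = 0.500267 rev/s → ×60 = 30.016 rpm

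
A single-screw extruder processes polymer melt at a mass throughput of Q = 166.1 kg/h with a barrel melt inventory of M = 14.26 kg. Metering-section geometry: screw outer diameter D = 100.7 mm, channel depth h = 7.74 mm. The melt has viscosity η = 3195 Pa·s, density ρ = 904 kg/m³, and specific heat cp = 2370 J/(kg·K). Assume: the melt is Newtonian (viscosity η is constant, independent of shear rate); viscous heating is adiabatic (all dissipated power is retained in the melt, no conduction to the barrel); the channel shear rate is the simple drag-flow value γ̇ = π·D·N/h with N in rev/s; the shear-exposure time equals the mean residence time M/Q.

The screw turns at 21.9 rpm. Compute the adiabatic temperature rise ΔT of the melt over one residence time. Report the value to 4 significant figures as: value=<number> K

value=102.6 K

Throughput in SI: Q_s = 166.1 kg/h ÷ 3600 s/h = 0.0461389 kg/s
t_res = M / Q_s = 14.26 ÷ 0.0461389 = 309.067 s
Geometry in metres: D = 100.7 mm → 0.1007 m, h = 7.74 mm → 0.00774 m; screw speed N = 21.9 rpm = 0.365 rev/s
Shear rate: γ̇ = πDN/h = π·0.1007·0.365/0.00774 = 14.9187 s⁻¹
Adiabatic rise: ΔT = η γ̇² t_res / (ρ cp) = 3195·(14.9187)²·309.067 / (904·2370) = 102.581 K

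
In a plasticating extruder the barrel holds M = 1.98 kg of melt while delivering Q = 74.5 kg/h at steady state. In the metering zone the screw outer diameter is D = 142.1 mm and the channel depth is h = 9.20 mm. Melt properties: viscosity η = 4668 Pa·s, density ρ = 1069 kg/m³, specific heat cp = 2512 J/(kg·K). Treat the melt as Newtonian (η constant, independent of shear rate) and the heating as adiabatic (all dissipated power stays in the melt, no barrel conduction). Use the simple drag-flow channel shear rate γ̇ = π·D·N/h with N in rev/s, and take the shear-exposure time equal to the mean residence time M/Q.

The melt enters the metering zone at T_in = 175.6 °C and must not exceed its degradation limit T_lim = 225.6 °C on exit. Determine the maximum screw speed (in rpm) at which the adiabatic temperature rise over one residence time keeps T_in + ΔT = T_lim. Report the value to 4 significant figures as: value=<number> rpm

Convert throughput: Q = 74.5 kg/h = 74.5/3600 = 0.0206944 kg/s
Mean residence time: t_res = M/Q_s = 1.98 kg / 0.0206944 kg/s = 95.6779 s
Geometry in SI: D = 142.1 mm → 0.1421 m, h = 9.20 mm → 0.0092 m
ΔT_a = T_lim − T_in = 225.6 − 175.6 = 50 K
γ̇_max² = ΔT_a·ρ·cp / (η·t_res) = [50 × 1069 × 2512] / [4668 × 95.6779] = 300.625 s⁻²
γ̇_max = √300.625 = 17.3385 s⁻¹
Solve γ̇ = πDN/h for N: N_max = γ̇_max·h/(π·D) = 17.3385 × 0.0092 / (π × 0.1421) = 0.357319 rev/s = 21.4392 rpm

value=21.44 rpm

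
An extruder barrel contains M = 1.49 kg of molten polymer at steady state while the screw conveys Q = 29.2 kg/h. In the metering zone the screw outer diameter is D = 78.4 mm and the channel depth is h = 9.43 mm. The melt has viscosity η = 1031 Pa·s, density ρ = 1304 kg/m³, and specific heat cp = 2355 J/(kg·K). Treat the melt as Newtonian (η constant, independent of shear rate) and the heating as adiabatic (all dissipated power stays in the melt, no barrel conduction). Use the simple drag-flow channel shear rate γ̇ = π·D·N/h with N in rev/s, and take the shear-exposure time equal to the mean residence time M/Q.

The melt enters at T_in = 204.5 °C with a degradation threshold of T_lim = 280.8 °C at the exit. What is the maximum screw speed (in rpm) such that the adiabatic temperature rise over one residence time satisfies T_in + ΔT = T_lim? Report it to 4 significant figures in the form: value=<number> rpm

Q_s = Q / 3600 = 29.2 / 3600 = 0.00811111 kg/s
Mean residence time: t_res = M/Q_s = 1.49 kg / 0.00811111 kg/s = 183.699 s
D = 78.4 mm = 0.0784 m;  h = 9.43 mm = 0.00943 m
ΔT_a = T_lim − T_in = 280.8 °C − 204.5 °C = 76.3 K
Invert ΔT = ηγ̇²t_res/(ρcp) for γ̇: γ̇_max² = ΔT_a ρ cp / (η t_res) = 76.3·1304·2355 / (1031·183.699) = 1237.17 s⁻²
Take the square root: γ̇_max = √(1237.17) = 35.1734 s⁻¹
N_max = γ̇_max h / (πD) = 35.1734·0.00943/(π·0.0784) = 1.34667 rev/s → ×60 = 80.8 rpm

value=80.80 rpm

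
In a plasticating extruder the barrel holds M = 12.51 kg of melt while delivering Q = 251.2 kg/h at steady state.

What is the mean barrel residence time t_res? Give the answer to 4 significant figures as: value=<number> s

Throughput in SI: Q_s = 251.2 kg/h ÷ 3600 s/h = 0.0697778 kg/s
t_res = M / Q_s = 12.51 ÷ 0.0697778 = 179.283 s

value=179.3 s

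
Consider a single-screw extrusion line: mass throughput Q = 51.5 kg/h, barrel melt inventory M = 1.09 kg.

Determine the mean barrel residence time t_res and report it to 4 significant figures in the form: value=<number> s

value=76.19 s

Throughput in SI: Q_s = 51.5 kg/h ÷ 3600 s/h = 0.0143056 kg/s
t_res = M / Q_s = 1.09 ÷ 0.0143056 = 76.1942 s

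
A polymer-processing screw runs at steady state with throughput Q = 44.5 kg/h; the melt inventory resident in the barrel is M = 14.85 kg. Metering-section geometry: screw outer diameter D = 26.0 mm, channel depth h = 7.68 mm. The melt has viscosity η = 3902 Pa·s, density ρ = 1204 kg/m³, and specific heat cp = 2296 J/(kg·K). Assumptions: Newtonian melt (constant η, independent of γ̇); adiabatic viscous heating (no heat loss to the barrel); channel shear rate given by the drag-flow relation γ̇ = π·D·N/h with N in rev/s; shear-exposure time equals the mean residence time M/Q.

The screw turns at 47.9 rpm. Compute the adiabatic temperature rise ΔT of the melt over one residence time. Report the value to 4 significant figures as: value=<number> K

Q_s = Q / 3600 = 44.5 / 3600 = 0.0123611 kg/s
t_res = M / Q_s = 14.85 ÷ 0.0123611 = 1201.35 s
Geometry in metres: D = 26.0 mm → 0.026 m, h = 7.68 mm → 0.00768 m; screw speed N = 47.9 rpm = 0.798333 rev/s
Shear rate: γ̇ = πDN/h = π·0.026·0.798333/0.00768 = 8.49075 s⁻¹
Adiabatic rise: ΔT = η γ̇² t_res / (ρ cp) = 3902·(8.49075)²·1201.35 / (1204·2296) = 122.25 K

value=122.3 K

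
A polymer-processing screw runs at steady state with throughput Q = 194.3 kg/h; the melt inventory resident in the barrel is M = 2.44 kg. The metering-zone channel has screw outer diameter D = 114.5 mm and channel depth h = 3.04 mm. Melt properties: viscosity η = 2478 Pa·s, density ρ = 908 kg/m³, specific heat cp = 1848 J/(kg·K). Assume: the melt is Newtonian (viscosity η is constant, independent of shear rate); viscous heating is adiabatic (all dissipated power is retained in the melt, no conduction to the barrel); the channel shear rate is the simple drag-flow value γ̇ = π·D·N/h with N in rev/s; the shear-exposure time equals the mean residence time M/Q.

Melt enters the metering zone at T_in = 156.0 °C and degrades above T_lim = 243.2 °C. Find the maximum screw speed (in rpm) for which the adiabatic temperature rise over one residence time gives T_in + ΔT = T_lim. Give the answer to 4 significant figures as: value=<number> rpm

Q_s = Q / 3600 = 194.3 / 3600 = 0.0539722 kg/s
t_res = M / Q_s = 2.44 ÷ 0.0539722 = 45.2084 s
Geometry in SI: D = 114.5 mm → 0.1145 m, h = 3.04 mm → 0.00304 m
Allowable rise: ΔT_a = T_lim − T_in = 243.2 − 156.0 = 87.2 K
Invert ΔT = ηγ̇²t_res/(ρcp) for γ̇: γ̇_max² = ΔT_a ρ cp / (η t_res) = 87.2·908·1848 / (2478·45.2084) = 1306.12 s⁻²
γ̇_max = sqrt(1306.12) = 36.1403 s⁻¹
N_max = γ̇_max·h / (π·D) = 36.1403 · 0.00304 / (π · 0.1145) = 0.305429 rev/s = 18.3257 rpm

value=18.33 rpm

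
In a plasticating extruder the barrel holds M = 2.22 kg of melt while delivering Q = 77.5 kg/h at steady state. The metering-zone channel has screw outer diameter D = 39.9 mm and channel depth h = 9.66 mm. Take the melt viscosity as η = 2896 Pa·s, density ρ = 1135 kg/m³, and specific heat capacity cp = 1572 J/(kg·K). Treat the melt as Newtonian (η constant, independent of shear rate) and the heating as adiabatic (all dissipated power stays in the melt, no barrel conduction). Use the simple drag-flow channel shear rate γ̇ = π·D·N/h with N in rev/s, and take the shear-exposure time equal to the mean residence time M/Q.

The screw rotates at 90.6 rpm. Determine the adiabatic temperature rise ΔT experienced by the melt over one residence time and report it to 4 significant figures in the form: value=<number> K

value=64.26 K

Throughput in SI: Q_s = 77.5 kg/h ÷ 3600 s/h = 0.0215278 kg/s
t_res = M / Q_s = 2.22 ÷ 0.0215278 = 103.123 s
Geometry in metres: D = 39.9 mm → 0.0399 m, h = 9.66 mm → 0.00966 m; screw speed N = 90.6 rpm = 1.51 rev/s
γ̇ = π D N / h = (π)(0.0399)(1.51) / 0.00966 = 19.594 s⁻¹
Adiabatic rise: ΔT = η γ̇² t_res / (ρ cp) = 2896·(19.594)²·103.123 / (1135·1572) = 64.2612 K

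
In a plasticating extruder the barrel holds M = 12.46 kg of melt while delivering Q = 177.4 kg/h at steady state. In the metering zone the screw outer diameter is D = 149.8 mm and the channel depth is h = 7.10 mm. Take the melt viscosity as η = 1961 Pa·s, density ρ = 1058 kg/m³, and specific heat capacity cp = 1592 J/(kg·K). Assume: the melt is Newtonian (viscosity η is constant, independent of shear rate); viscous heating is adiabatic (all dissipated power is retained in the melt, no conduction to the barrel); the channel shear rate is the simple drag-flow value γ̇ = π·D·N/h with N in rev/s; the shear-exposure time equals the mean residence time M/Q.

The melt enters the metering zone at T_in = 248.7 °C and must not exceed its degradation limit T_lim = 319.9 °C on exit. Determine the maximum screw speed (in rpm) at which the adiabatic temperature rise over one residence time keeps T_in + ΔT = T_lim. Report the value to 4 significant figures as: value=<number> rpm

value=14.08 rpm

Throughput in SI: Q_s = 177.4 kg/h ÷ 3600 s/h = 0.0492778 kg/s
Mean residence time: t_res = M/Q_s = 12.46 kg / 0.0492778 kg/s = 252.852 s
D = 149.8 mm = 0.1498 m;  h = 7.10 mm = 0.0071 m
ΔT_a = T_lim − T_in = 319.9 − 248.7 = 71.2 K
γ̇_max² = ΔT_a·ρ·cp/(η·t_res) = 71.2·1058·1592/(1961·252.852) = 241.86 s⁻²
γ̇_max = sqrt(241.86) = 15.5519 s⁻¹
Solve γ̇ = πDN/h for N: N_max = γ̇_max·h/(π·D) = 15.5519 × 0.0071 / (π × 0.1498) = 0.234627 rev/s = 14.0776 rpm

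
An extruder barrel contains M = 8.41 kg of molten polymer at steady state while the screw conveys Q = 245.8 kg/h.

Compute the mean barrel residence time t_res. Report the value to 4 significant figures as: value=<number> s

value=123.2 s

Q_s = Q / 3600 = 245.8 / 3600 = 0.0682778 kg/s
Mean residence time: t_res = M/Q_s = 8.41 kg / 0.0682778 kg/s = 123.173 s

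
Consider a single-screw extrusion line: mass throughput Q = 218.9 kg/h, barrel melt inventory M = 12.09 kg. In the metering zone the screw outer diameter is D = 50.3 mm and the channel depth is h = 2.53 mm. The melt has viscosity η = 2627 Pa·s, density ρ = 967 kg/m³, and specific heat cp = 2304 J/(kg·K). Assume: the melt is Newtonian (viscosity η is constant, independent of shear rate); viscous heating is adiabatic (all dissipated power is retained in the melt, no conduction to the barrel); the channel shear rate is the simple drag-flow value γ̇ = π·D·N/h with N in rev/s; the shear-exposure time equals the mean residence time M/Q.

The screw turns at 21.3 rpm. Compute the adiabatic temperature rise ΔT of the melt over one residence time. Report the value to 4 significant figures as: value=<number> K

value=115.3 K

Convert throughput: Q = 218.9 kg/h = 218.9/3600 = 0.0608056 kg/s
t_res = M / Q_s = 12.09 ÷ 0.0608056 = 198.831 s
D = 50.3 mm = 0.0503 m;  h = 2.53 mm = 0.00253 m;  N = 21.3 rpm / 60 = 0.355 rev/s
γ̇ = π D N / h = (π)(0.0503)(0.355) / 0.00253 = 22.1731 s⁻¹
ΔT = η·γ̇²·t_res / (ρ·cp) = 2627 · (22.1731)² · 198.831 / (967 · 2304) = 115.262 K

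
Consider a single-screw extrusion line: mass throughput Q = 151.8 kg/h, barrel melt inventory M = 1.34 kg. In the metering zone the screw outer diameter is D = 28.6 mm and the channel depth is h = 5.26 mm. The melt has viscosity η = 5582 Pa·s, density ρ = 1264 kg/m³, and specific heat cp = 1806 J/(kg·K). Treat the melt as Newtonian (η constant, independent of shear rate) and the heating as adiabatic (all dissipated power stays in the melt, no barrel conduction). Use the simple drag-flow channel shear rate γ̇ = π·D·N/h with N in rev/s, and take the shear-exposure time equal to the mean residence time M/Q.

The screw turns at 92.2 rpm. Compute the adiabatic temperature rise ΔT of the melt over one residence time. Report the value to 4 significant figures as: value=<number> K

value=53.54 K

Q_s = Q / 3600 = 151.8 / 3600 = 0.0421667 kg/s
t_res = M / Q_s = 1.34 / 0.0421667 = 31.7787 s
Geometry in metres: D = 28.6 mm → 0.0286 m, h = 5.26 mm → 0.00526 m; screw speed N = 92.2 rpm = 1.53667 rev/s
γ̇ = π D N / h = (π)(0.0286)(1.53667) / 0.00526 = 26.2488 s⁻¹
ΔT = η·γ̇²·t_res / (ρ·cp) = 5582 · (26.2488)² · 31.7787 / (1264 · 1806) = 53.5402 K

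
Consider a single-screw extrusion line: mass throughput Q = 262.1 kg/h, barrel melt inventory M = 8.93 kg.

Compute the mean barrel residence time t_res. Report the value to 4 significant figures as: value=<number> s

Throughput in SI: Q_s = 262.1 kg/h ÷ 3600 s/h = 0.0728056 kg/s
t_res = M / Q_s = 8.93 ÷ 0.0728056 = 122.655 s

value=122.7 s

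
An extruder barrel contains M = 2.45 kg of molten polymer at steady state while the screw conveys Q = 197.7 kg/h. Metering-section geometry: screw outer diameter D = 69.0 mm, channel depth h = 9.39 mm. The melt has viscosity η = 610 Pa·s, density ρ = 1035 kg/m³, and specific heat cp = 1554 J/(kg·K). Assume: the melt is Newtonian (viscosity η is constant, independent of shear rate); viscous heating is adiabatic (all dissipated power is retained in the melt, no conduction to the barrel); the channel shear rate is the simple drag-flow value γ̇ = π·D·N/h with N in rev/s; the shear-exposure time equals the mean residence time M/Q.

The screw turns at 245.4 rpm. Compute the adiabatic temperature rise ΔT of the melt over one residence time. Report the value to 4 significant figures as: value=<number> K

Throughput in SI: Q_s = 197.7 kg/h ÷ 3600 s/h = 0.0549167 kg/s
Mean residence time: t_res = M/Q_s = 2.45 kg / 0.0549167 kg/s = 44.6131 s
Geometry in metres: D = 69.0 mm → 0.069 m, h = 9.39 mm → 0.00939 m; screw speed N = 245.4 rpm = 4.09 rev/s
Shear rate: γ̇ = πDN/h = π·0.069·4.09/0.00939 = 94.4184 s⁻¹
ΔT = η·γ̇²·t_res / (ρ·cp) = 610 · (94.4184)² · 44.6131 / (1035 · 1554) = 150.839 K

value=150.8 K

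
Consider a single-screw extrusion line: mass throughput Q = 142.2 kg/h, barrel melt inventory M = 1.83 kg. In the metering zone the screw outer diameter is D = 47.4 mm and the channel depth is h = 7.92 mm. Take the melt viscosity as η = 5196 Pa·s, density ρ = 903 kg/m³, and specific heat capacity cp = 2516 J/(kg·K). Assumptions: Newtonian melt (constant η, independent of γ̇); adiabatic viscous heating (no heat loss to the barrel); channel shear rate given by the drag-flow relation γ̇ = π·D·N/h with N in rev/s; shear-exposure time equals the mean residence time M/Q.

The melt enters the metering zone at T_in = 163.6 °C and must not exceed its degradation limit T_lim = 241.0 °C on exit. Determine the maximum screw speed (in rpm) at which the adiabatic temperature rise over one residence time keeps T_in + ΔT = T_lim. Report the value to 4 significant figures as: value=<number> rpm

value=86.25 rpm

Throughput in SI: Q_s = 142.2 kg/h ÷ 3600 s/h = 0.0395 kg/s
Mean residence time: t_res = M/Q_s = 1.83 kg / 0.0395 kg/s = 46.3291 s
D = 47.4 mm = 0.0474 m;  h = 7.92 mm = 0.00792 m
Allowable rise: ΔT_a = T_lim − T_in = 241.0 − 163.6 = 77.4 K
Invert ΔT = ηγ̇²t_res/(ρcp) for γ̇: γ̇_max² = ΔT_a ρ cp / (η t_res) = 77.4·903·2516 / (5196·46.3291) = 730.493 s⁻²
Take the square root: γ̇_max = √(730.493) = 27.0276 s⁻¹
N_max = γ̇_max·h / (π·D) = 27.0276 · 0.00792 / (π · 0.0474) = 1.43749 rev/s = 86.2494 rpm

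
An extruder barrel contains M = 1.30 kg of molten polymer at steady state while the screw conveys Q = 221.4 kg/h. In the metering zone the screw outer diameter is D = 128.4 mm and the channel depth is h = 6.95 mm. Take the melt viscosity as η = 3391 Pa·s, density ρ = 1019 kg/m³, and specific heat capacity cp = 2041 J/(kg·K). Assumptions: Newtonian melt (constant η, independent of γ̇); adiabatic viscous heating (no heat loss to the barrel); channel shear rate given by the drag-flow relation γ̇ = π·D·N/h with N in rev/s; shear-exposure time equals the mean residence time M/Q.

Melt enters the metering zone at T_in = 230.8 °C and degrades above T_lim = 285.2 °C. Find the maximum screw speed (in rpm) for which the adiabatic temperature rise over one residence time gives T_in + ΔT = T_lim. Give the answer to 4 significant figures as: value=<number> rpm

Q_s = Q / 3600 = 221.4 / 3600 = 0.0615 kg/s
t_res = M / Q_s = 1.30 ÷ 0.0615 = 21.1382 s
D = 128.4 mm = 0.1284 m;  h = 6.95 mm = 0.00695 m
ΔT_a = T_lim − T_in = 285.2 °C − 230.8 °C = 54.4 K
γ̇_max² = ΔT_a·ρ·cp/(η·t_res) = 54.4·1019·2041/(3391·21.1382) = 1578.41 s⁻²
Take the square root: γ̇_max = √(1578.41) = 39.7292 s⁻¹
N_max = γ̇_max·h / (π·D) = 39.7292 · 0.00695 / (π · 0.1284) = 0.68451 rev/s = 41.0706 rpm

value=41.07 rpm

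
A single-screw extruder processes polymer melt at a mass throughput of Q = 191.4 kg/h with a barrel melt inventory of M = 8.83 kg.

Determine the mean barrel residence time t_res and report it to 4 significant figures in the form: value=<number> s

value=166.1 s

Convert throughput: Q = 191.4 kg/h = 191.4/3600 = 0.0531667 kg/s
t_res = M / Q_s = 8.83 ÷ 0.0531667 = 166.082 s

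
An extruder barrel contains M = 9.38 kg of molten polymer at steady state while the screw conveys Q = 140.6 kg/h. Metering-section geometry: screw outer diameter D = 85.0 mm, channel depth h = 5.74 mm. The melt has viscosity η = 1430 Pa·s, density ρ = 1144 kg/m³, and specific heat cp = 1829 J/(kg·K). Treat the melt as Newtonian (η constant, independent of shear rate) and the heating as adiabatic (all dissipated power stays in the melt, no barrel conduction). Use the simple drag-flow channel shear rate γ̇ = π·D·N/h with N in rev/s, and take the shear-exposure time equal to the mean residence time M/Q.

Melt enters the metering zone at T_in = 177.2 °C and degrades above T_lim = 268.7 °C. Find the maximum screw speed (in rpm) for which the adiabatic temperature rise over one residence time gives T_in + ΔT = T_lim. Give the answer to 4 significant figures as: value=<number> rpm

value=30.45 rpm

Convert throughput: Q = 140.6 kg/h = 140.6/3600 = 0.0390556 kg/s
t_res = M / Q_s = 9.38 / 0.0390556 = 240.171 s
D = 85.0 mm = 0.085 m;  h = 5.74 mm = 0.00574 m
ΔT_a = T_lim − T_in = 268.7 − 177.2 = 91.5 K
Invert ΔT = ηγ̇²t_res/(ρcp) for γ̇: γ̇_max² = ΔT_a ρ cp / (η t_res) = 91.5·1144·1829 / (1430·240.171) = 557.449 s⁻²
γ̇_max = √557.449 = 23.6103 s⁻¹
Solve γ̇ = πDN/h for N: N_max = γ̇_max·h/(π·D) = 23.6103 × 0.00574 / (π × 0.085) = 0.507511 rev/s = 30.4507 rpm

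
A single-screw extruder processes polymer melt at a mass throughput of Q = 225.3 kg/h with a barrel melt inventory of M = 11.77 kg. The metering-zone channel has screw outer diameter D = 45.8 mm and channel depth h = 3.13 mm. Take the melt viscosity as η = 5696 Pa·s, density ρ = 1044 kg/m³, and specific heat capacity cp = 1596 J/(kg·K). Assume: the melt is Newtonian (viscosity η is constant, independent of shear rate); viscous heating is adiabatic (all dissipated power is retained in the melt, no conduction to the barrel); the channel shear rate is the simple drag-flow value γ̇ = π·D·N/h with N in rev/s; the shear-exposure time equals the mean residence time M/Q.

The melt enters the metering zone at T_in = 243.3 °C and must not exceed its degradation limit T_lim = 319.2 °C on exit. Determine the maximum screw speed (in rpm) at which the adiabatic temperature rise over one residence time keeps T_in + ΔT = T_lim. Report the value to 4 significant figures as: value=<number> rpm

value=14.18 rpm

Convert throughput: Q = 225.3 kg/h = 225.3/3600 = 0.0625833 kg/s
Mean residence time: t_res = M/Q_s = 11.77 kg / 0.0625833 kg/s = 188.069 s
D = 45.8 mm = 0.0458 m;  h = 3.13 mm = 0.00313 m
Allowable rise: ΔT_a = T_lim − T_in = 319.2 − 243.3 = 75.9 K
γ̇_max² = ΔT_a·ρ·cp/(η·t_res) = 75.9·1044·1596/(5696·188.069) = 118.056 s⁻²
γ̇_max = √118.056 = 10.8653 s⁻¹
N_max = γ̇_max·h / (π·D) = 10.8653 · 0.00313 / (π · 0.0458) = 0.236359 rev/s = 14.1816 rpm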